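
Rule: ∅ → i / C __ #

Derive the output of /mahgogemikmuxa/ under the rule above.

mahgogemikmuxa

No segment of /mahgogemikmuxa/ meets the structural description of the rule, so the form surfaces unchanged.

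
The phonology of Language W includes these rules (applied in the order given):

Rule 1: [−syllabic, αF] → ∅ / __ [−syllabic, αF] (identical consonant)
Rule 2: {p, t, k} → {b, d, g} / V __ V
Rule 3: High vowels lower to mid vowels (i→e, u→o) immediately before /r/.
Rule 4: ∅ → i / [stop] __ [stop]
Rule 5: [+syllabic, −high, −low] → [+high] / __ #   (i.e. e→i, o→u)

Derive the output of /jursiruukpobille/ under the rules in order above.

Rule 1 (degemination): /ll/ is a geminate; the first /l/ deletes. /jursiruukpobille/ → jursiruukpobile.
Rule 2 (intervocalic voicing): no segment meets the environment; /jursiruukpobile/ is unchanged.
Rule 3 (pre-rhotic lowering): /u/ is a high vowel immediately before /r/, so it lowers to [o]. /i/ is a high vowel immediately before /r/, so it lowers to [e]. /jursiruukpobile/ → jorseruukpobile.
Rule 4 (stop-cluster i-epenthesis): /k/ and /p/ form a stop–stop cluster, so [i] is inserted between them. /jorseruukpobile/ → jorseruukipobile.
Rule 5 (final vowel raising): /e/ is a mid vowel in word-final position, so it raises to [i]. /jorseruukipobile/ → jorseruukipobili.

jorseruukipobili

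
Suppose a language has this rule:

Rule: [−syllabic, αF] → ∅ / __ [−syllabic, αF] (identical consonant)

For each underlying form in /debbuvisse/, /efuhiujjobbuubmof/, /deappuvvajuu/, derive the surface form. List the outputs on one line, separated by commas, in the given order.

/debbuvisse/: /bb/ is a geminate; the first /b/ deletes. /ss/ is a geminate; the first /s/ deletes. → [debuvise].
/efuhiujjobbuubmof/: /jj/ is a geminate; the first /j/ deletes. /bb/ is a geminate; the first /b/ deletes. → [efuhiujobuubmof].
/deappuvvajuu/: /pp/ is a geminate; the first /p/ deletes. /vv/ is a geminate; the first /v/ deletes. → [deapuvajuu].

debuvise, efuhiujobuubmof, deapuvajuu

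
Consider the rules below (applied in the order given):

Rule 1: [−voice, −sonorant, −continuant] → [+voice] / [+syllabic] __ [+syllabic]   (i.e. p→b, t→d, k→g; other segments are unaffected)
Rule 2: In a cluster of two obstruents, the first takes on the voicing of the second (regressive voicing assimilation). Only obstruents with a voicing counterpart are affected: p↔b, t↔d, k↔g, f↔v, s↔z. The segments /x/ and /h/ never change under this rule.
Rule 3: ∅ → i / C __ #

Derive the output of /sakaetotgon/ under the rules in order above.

Rule 1 (intervocalic voicing): /k/ is a voiceless stop between vowels /a/ and /a/, so it voices to [g]. /t/ is a voiceless stop between vowels /e/ and /o/, so it voices to [d]. /sakaetotgon/ → sagaedotgon.
Rule 2 (regressive voicing assimilation): /t/ precedes the voiced obstruent /g/, so it voices to [d] by assimilation. /sagaedotgon/ → sagaedodgon.
Rule 3 (final i-epenthesis): the form ends in the consonant /n/, so [i] is inserted word-finally. /sagaedodgon/ → sagaedodgoni.

sagaedodgoni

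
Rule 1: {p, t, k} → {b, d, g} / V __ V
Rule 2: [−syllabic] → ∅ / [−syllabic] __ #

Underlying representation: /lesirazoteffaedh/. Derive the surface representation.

lesirazodeffaed

Rule 1 (intervocalic voicing): /t/ is a voiceless stop between vowels /o/ and /e/, so it voices to [d]. /lesirazoteffaedh/ → lesirazodeffaedh.
Rule 2 (final cluster simplification): /h/ is the second consonant of a word-final cluster /dh/, so it deletes. /lesirazodeffaedh/ → lesirazodeffaed.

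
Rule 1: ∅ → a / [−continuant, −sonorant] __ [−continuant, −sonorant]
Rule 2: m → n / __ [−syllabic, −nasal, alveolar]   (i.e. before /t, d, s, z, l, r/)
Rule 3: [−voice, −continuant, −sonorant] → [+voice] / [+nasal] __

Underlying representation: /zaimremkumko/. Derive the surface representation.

zainremgumgo

Rule 1 (stop-cluster a-epenthesis): no segment meets the environment; /zaimremkumko/ is unchanged.
Rule 2 (nasal place assimilation): /m/ precedes the alveolar consonant /r/, so it assimilates in place to [n]. /zaimremkumko/ → zainremkumko.
Rule 3 (post-nasal voicing): /k/ is a voiceless stop immediately after the nasal /m/, so it voices to [g]. /k/ is a voiceless stop immediately after the nasal /m/, so it voices to [g]. /zainremkumko/ → zainremgumgo.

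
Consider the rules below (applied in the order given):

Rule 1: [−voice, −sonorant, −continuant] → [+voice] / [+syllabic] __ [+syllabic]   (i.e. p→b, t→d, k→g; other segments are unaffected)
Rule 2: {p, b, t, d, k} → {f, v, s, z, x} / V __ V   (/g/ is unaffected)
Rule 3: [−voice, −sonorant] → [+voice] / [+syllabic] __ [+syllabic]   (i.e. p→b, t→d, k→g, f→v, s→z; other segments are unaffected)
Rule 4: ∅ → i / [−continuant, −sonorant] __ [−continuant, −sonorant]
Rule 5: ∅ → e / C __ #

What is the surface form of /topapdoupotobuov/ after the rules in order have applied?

Rule 1 (intervocalic voicing): /p/ is a voiceless stop between vowels /o/ and /a/, so it voices to [b]. /p/ is a voiceless stop between vowels /u/ and /o/, so it voices to [b]. /t/ is a voiceless stop between vowels /o/ and /o/, so it voices to [d]. /topapdoupotobuov/ → tobapdoubodobuov.
Rule 2 (intervocalic spirantization): /b/ is a stop between vowels /o/ and /a/, so it spirantizes to the fricative [v]. /b/ is a stop between vowels /u/ and /o/, so it spirantizes to the fricative [v]. /d/ is a stop between vowels /o/ and /o/, so it spirantizes to the fricative [z]. /b/ is a stop between vowels /o/ and /u/, so it spirantizes to the fricative [v]. /tobapdoubodobuov/ → tovapdouvozovuov.
Rule 3 (intervocalic voicing): no segment meets the environment; /tovapdouvozovuov/ is unchanged.
Rule 4 (stop-cluster i-epenthesis): /p/ and /d/ form a stop–stop cluster, so [i] is inserted between them. /tovapdouvozovuov/ → tovapidouvozovuov.
Rule 5 (final e-epenthesis): the form ends in the consonant /v/, so [e] is inserted word-finally. /tovapidouvozovuov/ → tovapidouvozovuove.

tovapidouvozovuove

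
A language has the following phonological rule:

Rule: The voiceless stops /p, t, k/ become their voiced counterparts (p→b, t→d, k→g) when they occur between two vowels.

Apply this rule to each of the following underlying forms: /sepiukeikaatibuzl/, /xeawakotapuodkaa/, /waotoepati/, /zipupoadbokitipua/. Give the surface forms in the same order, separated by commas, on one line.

sebiugeigaadibuzl, xeawagodabuodkaa, waodoebadi, zibuboadbogidibua

/sepiukeikaatibuzl/: /p/ is a voiceless stop between vowels /e/ and /i/, so it voices to [b]. /k/ is a voiceless stop between vowels /u/ and /e/, so it voices to [g]. /k/ is a voiceless stop between vowels /i/ and /a/, so it voices to [g]. /t/ is a voiceless stop between vowels /a/ and /i/, so it voices to [d]. → [sebiugeigaadibuzl].
/xeawakotapuodkaa/: /k/ is a voiceless stop between vowels /a/ and /o/, so it voices to [g]. /t/ is a voiceless stop between vowels /o/ and /a/, so it voices to [d]. /p/ is a voiceless stop between vowels /a/ and /u/, so it voices to [b]. → [xeawagodabuodkaa].
/waotoepati/: /t/ is a voiceless stop between vowels /o/ and /o/, so it voices to [d]. /p/ is a voiceless stop between vowels /e/ and /a/, so it voices to [b]. /t/ is a voiceless stop between vowels /a/ and /i/, so it voices to [d]. → [waodoebadi].
/zipupoadbokitipua/: /p/ is a voiceless stop between vowels /i/ and /u/, so it voices to [b]. /p/ is a voiceless stop between vowels /u/ and /o/, so it voices to [b]. /k/ is a voiceless stop between vowels /o/ and /i/, so it voices to [g]. /t/ is a voiceless stop between vowels /i/ and /i/, so it voices to [d]. /p/ is a voiceless stop between vowels /i/ and /u/, so it voices to [b]. → [zibuboadbogidibua].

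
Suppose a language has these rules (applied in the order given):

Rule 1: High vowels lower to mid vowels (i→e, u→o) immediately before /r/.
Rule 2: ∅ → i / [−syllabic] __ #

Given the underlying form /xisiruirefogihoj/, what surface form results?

Rule 1 (pre-rhotic lowering): /i/ is a high vowel immediately before /r/, so it lowers to [e]. /i/ is a high vowel immediately before /r/, so it lowers to [e]. /xisiruirefogihoj/ → xiseruerefogihoj.
Rule 2 (final i-epenthesis): the form ends in the consonant /j/, so [i] is inserted word-finally. /xiseruerefogihoj/ → xiseruerefogihoji.

xiseruerefogihoji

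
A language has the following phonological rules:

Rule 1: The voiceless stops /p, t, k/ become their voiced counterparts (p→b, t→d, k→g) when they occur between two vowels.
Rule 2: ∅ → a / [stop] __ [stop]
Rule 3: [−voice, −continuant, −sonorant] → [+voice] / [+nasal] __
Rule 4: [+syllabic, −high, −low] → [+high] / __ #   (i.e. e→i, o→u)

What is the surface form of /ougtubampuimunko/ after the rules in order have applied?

Rule 1 (intervocalic voicing): no segment meets the environment; /ougtubampuimunko/ is unchanged.
Rule 2 (stop-cluster a-epenthesis): /g/ and /t/ form a stop–stop cluster, so [a] is inserted between them. /ougtubampuimunko/ → ougatubampuimunko.
Rule 3 (post-nasal voicing): /p/ is a voiceless stop immediately after the nasal /m/, so it voices to [b]. /k/ is a voiceless stop immediately after the nasal /n/, so it voices to [g]. /ougatubampuimunko/ → ougatubambuimungo.
Rule 4 (final vowel raising): /o/ is a mid vowel in word-final position, so it raises to [u]. /ougatubambuimungo/ → ougatubambuimungu.

ougatubambuimungu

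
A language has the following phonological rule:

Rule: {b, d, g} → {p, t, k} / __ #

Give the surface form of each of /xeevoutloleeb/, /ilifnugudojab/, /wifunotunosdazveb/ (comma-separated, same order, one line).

xeevoutloleep, ilifnugudojap, wifunotunosdazvep

/xeevoutloleeb/: /b/ is a voiced stop in word-final position, so it devoices to [p]. → [xeevoutloleep].
/ilifnugudojab/: /b/ is a voiced stop in word-final position, so it devoices to [p]. → [ilifnugudojap].
/wifunotunosdazveb/: /b/ is a voiced stop in word-final position, so it devoices to [p]. → [wifunotunosdazvep].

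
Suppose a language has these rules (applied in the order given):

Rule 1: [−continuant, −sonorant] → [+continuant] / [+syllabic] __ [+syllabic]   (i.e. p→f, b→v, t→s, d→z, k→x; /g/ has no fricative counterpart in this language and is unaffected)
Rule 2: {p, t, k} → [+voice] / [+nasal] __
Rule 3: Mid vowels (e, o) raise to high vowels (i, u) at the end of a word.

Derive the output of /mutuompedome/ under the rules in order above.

Rule 1 (intervocalic spirantization): /t/ is a stop between vowels /u/ and /u/, so it spirantizes to the fricative [s]. /d/ is a stop between vowels /e/ and /o/, so it spirantizes to the fricative [z]. /mutuompedome/ → musuompezome.
Rule 2 (post-nasal voicing): /p/ is a voiceless stop immediately after the nasal /m/, so it voices to [b]. /musuompezome/ → musuombezome.
Rule 3 (final vowel raising): /e/ is a mid vowel in word-final position, so it raises to [i]. /musuombezome/ → musuombezomi.

musuombezomi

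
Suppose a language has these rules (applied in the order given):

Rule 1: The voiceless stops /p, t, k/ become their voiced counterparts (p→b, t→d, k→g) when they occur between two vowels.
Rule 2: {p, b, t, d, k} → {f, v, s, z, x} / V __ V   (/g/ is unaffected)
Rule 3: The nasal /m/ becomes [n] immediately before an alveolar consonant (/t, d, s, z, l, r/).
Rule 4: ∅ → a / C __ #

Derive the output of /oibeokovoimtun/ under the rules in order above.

Rule 1 (intervocalic voicing): /k/ is a voiceless stop between vowels /o/ and /o/, so it voices to [g]. /oibeokovoimtun/ → oibeogovoimtun.
Rule 2 (intervocalic spirantization): /b/ is a stop between vowels /i/ and /e/, so it spirantizes to the fricative [v]. /oibeogovoimtun/ → oiveogovoimtun.
Rule 3 (nasal place assimilation): /m/ precedes the alveolar consonant /t/, so it assimilates in place to [n]. /oiveogovoimtun/ → oiveogovointun.
Rule 4 (final a-epenthesis): the form ends in the consonant /n/, so [a] is inserted word-finally. /oiveogovointun/ → oiveogovointuna.

oiveogovointuna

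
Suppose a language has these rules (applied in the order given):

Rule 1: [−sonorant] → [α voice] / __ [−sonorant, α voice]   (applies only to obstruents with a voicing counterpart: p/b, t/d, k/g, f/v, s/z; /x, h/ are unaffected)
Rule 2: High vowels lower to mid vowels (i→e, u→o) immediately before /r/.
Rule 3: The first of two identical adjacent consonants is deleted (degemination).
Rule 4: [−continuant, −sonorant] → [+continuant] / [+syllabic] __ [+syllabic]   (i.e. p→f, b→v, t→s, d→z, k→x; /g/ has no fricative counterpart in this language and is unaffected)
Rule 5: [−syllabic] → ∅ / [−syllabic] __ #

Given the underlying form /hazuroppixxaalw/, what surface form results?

hazorofixaal

Rule 1 (regressive voicing assimilation): no segment meets the environment; /hazuroppixxaalw/ is unchanged.
Rule 2 (pre-rhotic lowering): /u/ is a high vowel immediately before /r/, so it lowers to [o]. /hazuroppixxaalw/ → hazoroppixxaalw.
Rule 3 (degemination): /pp/ is a geminate; the first /p/ deletes. /xx/ is a geminate; the first /x/ deletes. /hazoroppixxaalw/ → hazoropixaalw.
Rule 4 (intervocalic spirantization): /p/ is a stop between vowels /o/ and /i/, so it spirantizes to the fricative [f]. /hazoropixaalw/ → hazorofixaalw.
Rule 5 (final cluster simplification): /w/ is the second consonant of a word-final cluster /lw/, so it deletes. /hazorofixaalw/ → hazorofixaal.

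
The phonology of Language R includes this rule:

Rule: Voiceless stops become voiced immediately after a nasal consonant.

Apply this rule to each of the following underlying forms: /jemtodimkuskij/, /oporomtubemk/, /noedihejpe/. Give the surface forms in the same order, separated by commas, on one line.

/jemtodimkuskij/: /t/ is a voiceless stop immediately after the nasal /m/, so it voices to [d]. /k/ is a voiceless stop immediately after the nasal /m/, so it voices to [g]. → [jemdodimguskij].
/oporomtubemk/: /t/ is a voiceless stop immediately after the nasal /m/, so it voices to [d]. /k/ is a voiceless stop immediately after the nasal /m/, so it voices to [g]. → [oporomdubemg].
/noedihejpe/: the rule's environment is not met; surfaces unchanged as [noedihejpe].

jemdodimguskij, oporomdubemg, noedihejpe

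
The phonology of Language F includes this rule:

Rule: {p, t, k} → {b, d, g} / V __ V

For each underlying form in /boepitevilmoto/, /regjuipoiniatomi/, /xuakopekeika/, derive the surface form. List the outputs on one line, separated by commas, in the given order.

/boepitevilmoto/: /p/ is a voiceless stop between vowels /e/ and /i/, so it voices to [b]. /t/ is a voiceless stop between vowels /i/ and /e/, so it voices to [d]. /t/ is a voiceless stop between vowels /o/ and /o/, so it voices to [d]. → [boebidevilmodo].
/regjuipoiniatomi/: /p/ is a voiceless stop between vowels /i/ and /o/, so it voices to [b]. /t/ is a voiceless stop between vowels /a/ and /o/, so it voices to [d]. → [regjuiboiniadomi].
/xuakopekeika/: /k/ is a voiceless stop between vowels /a/ and /o/, so it voices to [g]. /p/ is a voiceless stop between vowels /o/ and /e/, so it voices to [b]. /k/ is a voiceless stop between vowels /e/ and /e/, so it voices to [g]. /k/ is a voiceless stop between vowels /i/ and /a/, so it voices to [g]. → [xuagobegeiga].

boebidevilmodo, regjuiboiniadomi, xuagobegeiga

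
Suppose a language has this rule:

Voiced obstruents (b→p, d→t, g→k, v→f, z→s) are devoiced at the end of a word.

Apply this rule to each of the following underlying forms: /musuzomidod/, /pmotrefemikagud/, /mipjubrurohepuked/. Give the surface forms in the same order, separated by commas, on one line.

musuzomidot, pmotrefemikagut, mipjubrurohepuket

/musuzomidod/: /d/ is a voiced obstruent in word-final position, so it devoices to [t]. → [musuzomidot].
/pmotrefemikagud/: /d/ is a voiced obstruent in word-final position, so it devoices to [t]. → [pmotrefemikagut].
/mipjubrurohepuked/: /d/ is a voiced obstruent in word-final position, so it devoices to [t]. → [mipjubrurohepuket].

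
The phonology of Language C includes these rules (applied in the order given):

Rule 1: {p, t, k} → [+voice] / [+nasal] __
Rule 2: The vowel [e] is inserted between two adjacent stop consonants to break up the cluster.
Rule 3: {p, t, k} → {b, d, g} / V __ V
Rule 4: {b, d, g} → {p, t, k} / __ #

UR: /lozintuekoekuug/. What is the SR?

lozinduegoeguuk

Rule 1 (post-nasal voicing): /t/ is a voiceless stop immediately after the nasal /n/, so it voices to [d]. /lozintuekoekuug/ → lozinduekoekuug.
Rule 2 (stop-cluster e-epenthesis): no segment meets the environment; /lozinduekoekuug/ is unchanged.
Rule 3 (intervocalic voicing): /k/ is a voiceless stop between vowels /e/ and /o/, so it voices to [g]. /k/ is a voiceless stop between vowels /e/ and /u/, so it voices to [g]. /lozinduekoekuug/ → lozinduegoeguug.
Rule 4 (final devoicing): /g/ is a voiced stop in word-final position, so it devoices to [k]. /lozinduegoeguug/ → lozinduegoeguuk.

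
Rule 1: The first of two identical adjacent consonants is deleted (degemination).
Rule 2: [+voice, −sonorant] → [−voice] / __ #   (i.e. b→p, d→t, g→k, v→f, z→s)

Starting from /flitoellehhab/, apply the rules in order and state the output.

Rule 1 (degemination): /ll/ is a geminate; the first /l/ deletes. /hh/ is a geminate; the first /h/ deletes. /flitoellehhab/ → flitoelehab.
Rule 2 (final devoicing): /b/ is a voiced obstruent in word-final position, so it devoices to [p]. /flitoelehab/ → flitoelehap.

flitoelehap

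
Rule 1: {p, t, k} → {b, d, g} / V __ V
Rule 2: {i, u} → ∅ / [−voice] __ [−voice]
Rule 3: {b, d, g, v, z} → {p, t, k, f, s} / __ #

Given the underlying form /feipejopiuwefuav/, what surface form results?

feibejobiuwefuaf

Rule 1 (intervocalic voicing): /p/ is a voiceless stop between vowels /i/ and /e/, so it voices to [b]. /p/ is a voiceless stop between vowels /o/ and /i/, so it voices to [b]. /feipejopiuwefuav/ → feibejobiuwefuav.
Rule 2 (high vowel syncope): no segment meets the environment; /feibejobiuwefuav/ is unchanged.
Rule 3 (final devoicing): /v/ is a voiced obstruent in word-final position, so it devoices to [f]. /feibejobiuwefuav/ → feibejobiuwefuaf.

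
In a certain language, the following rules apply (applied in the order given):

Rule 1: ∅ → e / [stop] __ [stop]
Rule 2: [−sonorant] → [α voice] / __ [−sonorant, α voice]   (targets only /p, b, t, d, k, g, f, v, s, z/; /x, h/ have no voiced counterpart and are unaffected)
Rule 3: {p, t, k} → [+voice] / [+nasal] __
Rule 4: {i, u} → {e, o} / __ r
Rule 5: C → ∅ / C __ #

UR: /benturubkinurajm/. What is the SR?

Rule 1 (stop-cluster e-epenthesis): /b/ and /k/ form a stop–stop cluster, so [e] is inserted between them. /benturubkinurajm/ → benturubekinurajm.
Rule 2 (regressive voicing assimilation): no segment meets the environment; /benturubekinurajm/ is unchanged.
Rule 3 (post-nasal voicing): /t/ is a voiceless stop immediately after the nasal /n/, so it voices to [d]. /benturubekinurajm/ → bendurubekinurajm.
Rule 4 (pre-rhotic lowering): /u/ is a high vowel immediately before /r/, so it lowers to [o]. /u/ is a high vowel immediately before /r/, so it lowers to [o]. /bendurubekinurajm/ → bendorubekinorajm.
Rule 5 (final cluster simplification): /m/ is the second consonant of a word-final cluster /jm/, so it deletes. /bendorubekinorajm/ → bendorubekinoraj.

bendorubekinoraj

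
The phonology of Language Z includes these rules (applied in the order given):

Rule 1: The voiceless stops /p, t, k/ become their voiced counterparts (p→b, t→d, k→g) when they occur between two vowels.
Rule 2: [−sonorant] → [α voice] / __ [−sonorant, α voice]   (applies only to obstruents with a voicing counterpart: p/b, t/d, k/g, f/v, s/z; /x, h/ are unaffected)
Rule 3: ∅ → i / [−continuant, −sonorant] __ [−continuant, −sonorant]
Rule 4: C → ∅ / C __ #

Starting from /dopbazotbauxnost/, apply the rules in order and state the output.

dobibazodibauxnos

Rule 1 (intervocalic voicing): no segment meets the environment; /dopbazotbauxnost/ is unchanged.
Rule 2 (regressive voicing assimilation): /p/ precedes the voiced obstruent /b/, so it voices to [b] by assimilation. /t/ precedes the voiced obstruent /b/, so it voices to [d] by assimilation. /dopbazotbauxnost/ → dobbazodbauxnost.
Rule 3 (stop-cluster i-epenthesis): /b/ and /b/ form a stop–stop cluster, so [i] is inserted between them. /d/ and /b/ form a stop–stop cluster, so [i] is inserted between them. /dobbazodbauxnost/ → dobibazodibauxnost.
Rule 4 (final cluster simplification): /t/ is the second consonant of a word-final cluster /st/, so it deletes. /dobibazodibauxnost/ → dobibazodibauxnos.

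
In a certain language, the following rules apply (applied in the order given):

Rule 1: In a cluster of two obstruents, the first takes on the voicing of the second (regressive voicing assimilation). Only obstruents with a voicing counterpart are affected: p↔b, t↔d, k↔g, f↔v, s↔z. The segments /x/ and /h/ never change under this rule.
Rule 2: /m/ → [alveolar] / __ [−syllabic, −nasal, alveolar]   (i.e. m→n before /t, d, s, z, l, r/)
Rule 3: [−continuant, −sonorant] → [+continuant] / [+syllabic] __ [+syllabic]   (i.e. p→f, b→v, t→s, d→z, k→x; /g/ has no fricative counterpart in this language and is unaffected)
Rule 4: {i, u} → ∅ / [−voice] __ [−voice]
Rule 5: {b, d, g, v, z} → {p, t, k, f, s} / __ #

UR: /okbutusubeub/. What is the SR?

Rule 1 (regressive voicing assimilation): /k/ precedes the voiced obstruent /b/, so it voices to [g] by assimilation. /okbutusubeub/ → ogbutusubeub.
Rule 2 (nasal place assimilation): no segment meets the environment; /ogbutusubeub/ is unchanged.
Rule 3 (intervocalic spirantization): /t/ is a stop between vowels /u/ and /u/, so it spirantizes to the fricative [s]. /b/ is a stop between vowels /u/ and /e/, so it spirantizes to the fricative [v]. /ogbutusubeub/ → ogbususuveub.
Rule 4 (high vowel syncope): /u/ is a high vowel flanked by voiceless consonants /s/ and /s/, so it deletes. /ogbususuveub/ → ogbussuveub.
Rule 5 (final devoicing): /b/ is a voiced obstruent in word-final position, so it devoices to [p]. /ogbussuveub/ → ogbussuveup.

ogbussuveup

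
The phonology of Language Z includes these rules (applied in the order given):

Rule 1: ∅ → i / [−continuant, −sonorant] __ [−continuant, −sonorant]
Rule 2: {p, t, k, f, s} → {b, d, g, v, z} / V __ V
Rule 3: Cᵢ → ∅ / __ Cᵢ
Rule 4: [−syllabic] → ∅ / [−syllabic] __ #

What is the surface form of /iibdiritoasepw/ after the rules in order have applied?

Rule 1 (stop-cluster i-epenthesis): /b/ and /d/ form a stop–stop cluster, so [i] is inserted between them. /iibdiritoasepw/ → iibidiritoasepw.
Rule 2 (intervocalic voicing): /t/ is a voiceless obstruent between vowels /i/ and /o/, so it voices to [d]. /s/ is a voiceless obstruent between vowels /a/ and /e/, so it voices to [z]. /iibidiritoasepw/ → iibidiridoazepw.
Rule 3 (degemination): no segment meets the environment; /iibidiridoazepw/ is unchanged.
Rule 4 (final cluster simplification): /w/ is the second consonant of a word-final cluster /pw/, so it deletes. /iibidiridoazepw/ → iibidiridoazep.

iibidiridoazep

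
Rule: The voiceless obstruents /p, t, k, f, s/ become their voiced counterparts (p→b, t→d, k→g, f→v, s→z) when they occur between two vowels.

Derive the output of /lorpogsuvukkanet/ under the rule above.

No segment of /lorpogsuvukkanet/ meets the structural description of the rule, so the form surfaces unchanged.

lorpogsuvukkanet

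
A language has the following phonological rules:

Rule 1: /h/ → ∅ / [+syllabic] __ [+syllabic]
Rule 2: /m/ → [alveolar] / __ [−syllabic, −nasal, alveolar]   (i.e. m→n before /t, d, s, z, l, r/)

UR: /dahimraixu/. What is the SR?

dainraixu

Rule 1 (intervocalic h-deletion): /h/ occurs between vowels /a/ and /i/, so it deletes. /dahimraixu/ → daimraixu.
Rule 2 (nasal place assimilation): /m/ precedes the alveolar consonant /r/, so it assimilates in place to [n]. /daimraixu/ → dainraixu.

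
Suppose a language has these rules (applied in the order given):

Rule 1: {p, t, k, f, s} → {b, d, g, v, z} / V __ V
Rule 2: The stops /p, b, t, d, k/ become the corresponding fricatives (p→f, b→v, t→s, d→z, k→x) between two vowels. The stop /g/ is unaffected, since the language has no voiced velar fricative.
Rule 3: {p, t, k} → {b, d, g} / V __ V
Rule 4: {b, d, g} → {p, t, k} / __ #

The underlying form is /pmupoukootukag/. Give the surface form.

pmuvougoozugak

Rule 1 (intervocalic voicing): /p/ is a voiceless obstruent between vowels /u/ and /o/, so it voices to [b]. /k/ is a voiceless obstruent between vowels /u/ and /o/, so it voices to [g]. /t/ is a voiceless obstruent between vowels /o/ and /u/, so it voices to [d]. /k/ is a voiceless obstruent between vowels /u/ and /a/, so it voices to [g]. /pmupoukootukag/ → pmubougoodugag.
Rule 2 (intervocalic spirantization): /b/ is a stop between vowels /u/ and /o/, so it spirantizes to the fricative [v]. /d/ is a stop between vowels /o/ and /u/, so it spirantizes to the fricative [z]. /pmubougoodugag/ → pmuvougoozugag.
Rule 3 (intervocalic voicing): no segment meets the environment; /pmuvougoozugag/ is unchanged.
Rule 4 (final devoicing): /g/ is a voiced stop in word-final position, so it devoices to [k]. /pmuvougoozugag/ → pmuvougoozugak.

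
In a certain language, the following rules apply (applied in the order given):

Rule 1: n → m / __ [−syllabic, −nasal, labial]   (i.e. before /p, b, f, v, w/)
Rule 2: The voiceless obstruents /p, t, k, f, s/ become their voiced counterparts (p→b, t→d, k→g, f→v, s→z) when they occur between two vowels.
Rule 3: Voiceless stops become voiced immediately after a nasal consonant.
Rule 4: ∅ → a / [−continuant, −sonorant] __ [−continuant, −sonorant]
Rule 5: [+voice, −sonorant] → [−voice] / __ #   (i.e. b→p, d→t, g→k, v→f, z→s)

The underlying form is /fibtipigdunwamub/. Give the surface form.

Rule 1 (nasal place assimilation): /n/ precedes the labial consonant /w/, so it assimilates in place to [m]. /fibtipigdunwamub/ → fibtipigdumwamub.
Rule 2 (intervocalic voicing): /p/ is a voiceless obstruent between vowels /i/ and /i/, so it voices to [b]. /fibtipigdumwamub/ → fibtibigdumwamub.
Rule 3 (post-nasal voicing): no segment meets the environment; /fibtibigdumwamub/ is unchanged.
Rule 4 (stop-cluster a-epenthesis): /b/ and /t/ form a stop–stop cluster, so [a] is inserted between them. /g/ and /d/ form a stop–stop cluster, so [a] is inserted between them. /fibtibigdumwamub/ → fibatibigadumwamub.
Rule 5 (final devoicing): /b/ is a voiced obstruent in word-final position, so it devoices to [p]. /fibatibigadumwamub/ → fibatibigadumwamup.

fibatibigadumwamup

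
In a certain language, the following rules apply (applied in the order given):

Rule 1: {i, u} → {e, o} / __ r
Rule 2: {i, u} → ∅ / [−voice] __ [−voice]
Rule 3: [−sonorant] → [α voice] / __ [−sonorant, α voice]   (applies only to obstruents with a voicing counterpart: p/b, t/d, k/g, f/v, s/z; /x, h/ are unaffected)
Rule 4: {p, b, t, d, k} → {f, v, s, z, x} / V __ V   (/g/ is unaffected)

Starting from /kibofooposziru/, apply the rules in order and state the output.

Rule 1 (pre-rhotic lowering): /i/ is a high vowel immediately before /r/, so it lowers to [e]. /kibofooposziru/ → kibofooposzeru.
Rule 2 (high vowel syncope): no segment meets the environment; /kibofooposzeru/ is unchanged.
Rule 3 (regressive voicing assimilation): /s/ precedes the voiced obstruent /z/, so it voices to [z] by assimilation. /kibofooposzeru/ → kibofoopozzeru.
Rule 4 (intervocalic spirantization): /b/ is a stop between vowels /i/ and /o/, so it spirantizes to the fricative [v]. /p/ is a stop between vowels /o/ and /o/, so it spirantizes to the fricative [f]. /kibofoopozzeru/ → kivofoofozzeru.

kivofoofozzeru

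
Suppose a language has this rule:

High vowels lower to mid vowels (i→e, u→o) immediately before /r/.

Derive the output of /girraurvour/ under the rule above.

gerraorvoor

/i/ is a high vowel immediately before /r/, so it lowers to [e].
/u/ is a high vowel immediately before /r/, so it lowers to [o].
/u/ is a high vowel immediately before /r/, so it lowers to [o].
Surface form: [gerraorvoor].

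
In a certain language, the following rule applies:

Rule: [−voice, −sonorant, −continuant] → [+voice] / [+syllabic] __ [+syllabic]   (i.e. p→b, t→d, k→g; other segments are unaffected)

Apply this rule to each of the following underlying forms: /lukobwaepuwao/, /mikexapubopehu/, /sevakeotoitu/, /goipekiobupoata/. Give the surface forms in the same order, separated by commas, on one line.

lugobwaebuwao, migexabubobehu, sevageodoidu, goibegiobuboada

/lukobwaepuwao/: /k/ is a voiceless stop between vowels /u/ and /o/, so it voices to [g]. /p/ is a voiceless stop between vowels /e/ and /u/, so it voices to [b]. → [lugobwaebuwao].
/mikexapubopehu/: /k/ is a voiceless stop between vowels /i/ and /e/, so it voices to [g]. /p/ is a voiceless stop between vowels /a/ and /u/, so it voices to [b]. /p/ is a voiceless stop between vowels /o/ and /e/, so it voices to [b]. → [migexabubobehu].
/sevakeotoitu/: /k/ is a voiceless stop between vowels /a/ and /e/, so it voices to [g]. /t/ is a voiceless stop between vowels /o/ and /o/, so it voices to [d]. /t/ is a voiceless stop between vowels /i/ and /u/, so it voices to [d]. → [sevageodoidu].
/goipekiobupoata/: /p/ is a voiceless stop between vowels /i/ and /e/, so it voices to [b]. /k/ is a voiceless stop between vowels /e/ and /i/, so it voices to [g]. /p/ is a voiceless stop between vowels /u/ and /o/, so it voices to [b]. /t/ is a voiceless stop between vowels /a/ and /a/, so it voices to [d]. → [goibegiobuboada].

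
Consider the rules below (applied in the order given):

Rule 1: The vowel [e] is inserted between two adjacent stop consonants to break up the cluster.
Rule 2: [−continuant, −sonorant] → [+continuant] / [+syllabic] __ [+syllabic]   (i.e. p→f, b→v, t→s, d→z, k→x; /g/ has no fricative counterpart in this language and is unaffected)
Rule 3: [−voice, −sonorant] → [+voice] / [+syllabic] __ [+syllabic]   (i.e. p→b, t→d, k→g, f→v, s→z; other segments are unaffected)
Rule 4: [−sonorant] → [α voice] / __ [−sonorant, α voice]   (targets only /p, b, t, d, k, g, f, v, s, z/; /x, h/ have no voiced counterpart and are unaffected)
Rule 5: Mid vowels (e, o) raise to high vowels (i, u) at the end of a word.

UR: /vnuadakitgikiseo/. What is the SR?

Rule 1 (stop-cluster e-epenthesis): /t/ and /g/ form a stop–stop cluster, so [e] is inserted between them. /vnuadakitgikiseo/ → vnuadakitegikiseo.
Rule 2 (intervocalic spirantization): /d/ is a stop between vowels /a/ and /a/, so it spirantizes to the fricative [z]. /k/ is a stop between vowels /a/ and /i/, so it spirantizes to the fricative [x]. /t/ is a stop between vowels /i/ and /e/, so it spirantizes to the fricative [s]. /k/ is a stop between vowels /i/ and /i/, so it spirantizes to the fricative [x]. /vnuadakitegikiseo/ → vnuazaxisegixiseo.
Rule 3 (intervocalic voicing): /s/ is a voiceless obstruent between vowels /i/ and /e/, so it voices to [z]. /s/ is a voiceless obstruent between vowels /i/ and /e/, so it voices to [z]. /vnuazaxisegixiseo/ → vnuazaxizegixizeo.
Rule 4 (regressive voicing assimilation): no segment meets the environment; /vnuazaxizegixizeo/ is unchanged.
Rule 5 (final vowel raising): /o/ is a mid vowel in word-final position, so it raises to [u]. /vnuazaxizegixizeo/ → vnuazaxizegixizeu.

vnuazaxizegixizeu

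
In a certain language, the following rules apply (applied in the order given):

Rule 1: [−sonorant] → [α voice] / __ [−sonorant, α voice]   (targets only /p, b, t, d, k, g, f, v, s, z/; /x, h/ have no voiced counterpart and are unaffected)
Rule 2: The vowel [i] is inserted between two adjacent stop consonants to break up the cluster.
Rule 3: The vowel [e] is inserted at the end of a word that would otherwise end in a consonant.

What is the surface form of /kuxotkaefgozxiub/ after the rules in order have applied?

kuxotikaevgosxiube

Rule 1 (regressive voicing assimilation): /f/ precedes the voiced obstruent /g/, so it voices to [v] by assimilation. /z/ precedes the voiceless obstruent /x/, so it devoices to [s] by assimilation. /kuxotkaefgozxiub/ → kuxotkaevgosxiub.
Rule 2 (stop-cluster i-epenthesis): /t/ and /k/ form a stop–stop cluster, so [i] is inserted between them. /kuxotkaevgosxiub/ → kuxotikaevgosxiub.
Rule 3 (final e-epenthesis): the form ends in the consonant /b/, so [e] is inserted word-finally. /kuxotikaevgosxiub/ → kuxotikaevgosxiube.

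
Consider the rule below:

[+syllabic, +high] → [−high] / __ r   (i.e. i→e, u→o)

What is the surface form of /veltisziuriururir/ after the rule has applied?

veltiszioriororer

Scanning /veltisziuriururir/: /i/ at position 5 is not in the conditioning environment; /i/ at position 8 is not in the conditioning environment; /u/ is a high vowel immediately before /r/, so it lowers to [o]; /i/ at position 11 is not in the conditioning environment; /u/ is a high vowel immediately before /r/, so it lowers to [o]; /u/ is a high vowel immediately before /r/, so it lowers to [o]; /i/ is a high vowel immediately before /r/, so it lowers to [e].
Result: [veltiszioriororer].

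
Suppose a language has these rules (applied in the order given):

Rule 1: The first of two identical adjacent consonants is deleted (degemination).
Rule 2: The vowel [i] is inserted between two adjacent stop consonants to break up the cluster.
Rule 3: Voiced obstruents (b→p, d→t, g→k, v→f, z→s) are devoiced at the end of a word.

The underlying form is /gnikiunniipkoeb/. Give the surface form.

Rule 1 (degemination): /nn/ is a geminate; the first /n/ deletes. /gnikiunniipkoeb/ → gnikiuniipkoeb.
Rule 2 (stop-cluster i-epenthesis): /p/ and /k/ form a stop–stop cluster, so [i] is inserted between them. /gnikiuniipkoeb/ → gnikiuniipikoeb.
Rule 3 (final devoicing): /b/ is a voiced obstruent in word-final position, so it devoices to [p]. /gnikiuniipikoeb/ → gnikiuniipikoep.

gnikiuniipikoep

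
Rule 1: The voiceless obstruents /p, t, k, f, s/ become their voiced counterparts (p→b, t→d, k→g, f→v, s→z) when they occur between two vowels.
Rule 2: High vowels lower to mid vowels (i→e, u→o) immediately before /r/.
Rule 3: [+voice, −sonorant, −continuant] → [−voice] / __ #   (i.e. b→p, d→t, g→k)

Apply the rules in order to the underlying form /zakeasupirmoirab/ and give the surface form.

Rule 1 (intervocalic voicing): /k/ is a voiceless obstruent between vowels /a/ and /e/, so it voices to [g]. /s/ is a voiceless obstruent between vowels /a/ and /u/, so it voices to [z]. /p/ is a voiceless obstruent between vowels /u/ and /i/, so it voices to [b]. /zakeasupirmoirab/ → zageazubirmoirab.
Rule 2 (pre-rhotic lowering): /i/ is a high vowel immediately before /r/, so it lowers to [e]. /i/ is a high vowel immediately before /r/, so it lowers to [e]. /zageazubirmoirab/ → zageazubermoerab.
Rule 3 (final devoicing): /b/ is a voiced stop in word-final position, so it devoices to [p]. /zageazubermoerab/ → zageazubermoerap.

zageazubermoerap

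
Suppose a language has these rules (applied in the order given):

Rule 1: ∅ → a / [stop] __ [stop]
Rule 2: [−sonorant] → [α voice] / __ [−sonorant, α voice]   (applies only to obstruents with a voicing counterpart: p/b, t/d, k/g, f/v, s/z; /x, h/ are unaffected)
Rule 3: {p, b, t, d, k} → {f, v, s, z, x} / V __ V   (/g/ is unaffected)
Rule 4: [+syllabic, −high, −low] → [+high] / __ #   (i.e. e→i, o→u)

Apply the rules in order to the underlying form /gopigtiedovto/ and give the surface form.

gofigasiezoftu

Rule 1 (stop-cluster a-epenthesis): /g/ and /t/ form a stop–stop cluster, so [a] is inserted between them. /gopigtiedovto/ → gopigatiedovto.
Rule 2 (regressive voicing assimilation): /v/ precedes the voiceless obstruent /t/, so it devoices to [f] by assimilation. /gopigatiedovto/ → gopigatiedofto.
Rule 3 (intervocalic spirantization): /p/ is a stop between vowels /o/ and /i/, so it spirantizes to the fricative [f]. /t/ is a stop between vowels /a/ and /i/, so it spirantizes to the fricative [s]. /d/ is a stop between vowels /e/ and /o/, so it spirantizes to the fricative [z]. /gopigatiedofto/ → gofigasiezofto.
Rule 4 (final vowel raising): /o/ is a mid vowel in word-final position, so it raises to [u]. /gofigasiezofto/ → gofigasiezoftu.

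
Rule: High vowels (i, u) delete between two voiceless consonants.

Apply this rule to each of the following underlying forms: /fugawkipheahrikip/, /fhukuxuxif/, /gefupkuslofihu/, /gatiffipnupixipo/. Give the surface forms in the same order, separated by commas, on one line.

fugawkpheahrikp, fhkxxf, gefpkslofhu, gatffpnupxpo

/fugawkipheahrikip/: /i/ is a high vowel flanked by voiceless consonants /k/ and /p/, so it deletes. /i/ is a high vowel flanked by voiceless consonants /k/ and /p/, so it deletes. → [fugawkpheahrikp].
/fhukuxuxif/: /u/ is a high vowel flanked by voiceless consonants /h/ and /k/, so it deletes. /u/ is a high vowel flanked by voiceless consonants /k/ and /x/, so it deletes. /u/ is a high vowel flanked by voiceless consonants /x/ and /x/, so it deletes. /i/ is a high vowel flanked by voiceless consonants /x/ and /f/, so it deletes. → [fhkxxf].
/gefupkuslofihu/: /u/ is a high vowel flanked by voiceless consonants /f/ and /p/, so it deletes. /u/ is a high vowel flanked by voiceless consonants /k/ and /s/, so it deletes. /i/ is a high vowel flanked by voiceless consonants /f/ and /h/, so it deletes. → [gefpkslofhu].
/gatiffipnupixipo/: /i/ is a high vowel flanked by voiceless consonants /t/ and /f/, so it deletes. /i/ is a high vowel flanked by voiceless consonants /f/ and /p/, so it deletes. /i/ is a high vowel flanked by voiceless consonants /p/ and /x/, so it deletes. /i/ is a high vowel flanked by voiceless consonants /x/ and /p/, so it deletes. → [gatffpnupxpo].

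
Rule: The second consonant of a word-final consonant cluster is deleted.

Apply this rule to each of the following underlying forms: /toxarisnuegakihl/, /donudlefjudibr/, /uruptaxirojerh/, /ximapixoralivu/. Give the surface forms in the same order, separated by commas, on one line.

toxarisnuegakih, donudlefjudib, uruptaxirojer, ximapixoralivu

/toxarisnuegakihl/: /l/ is the second consonant of a word-final cluster /hl/, so it deletes. → [toxarisnuegakih].
/donudlefjudibr/: /r/ is the second consonant of a word-final cluster /br/, so it deletes. → [donudlefjudib].
/uruptaxirojerh/: /h/ is the second consonant of a word-final cluster /rh/, so it deletes. → [uruptaxirojer].
/ximapixoralivu/: the rule's environment is not met; surfaces unchanged as [ximapixoralivu].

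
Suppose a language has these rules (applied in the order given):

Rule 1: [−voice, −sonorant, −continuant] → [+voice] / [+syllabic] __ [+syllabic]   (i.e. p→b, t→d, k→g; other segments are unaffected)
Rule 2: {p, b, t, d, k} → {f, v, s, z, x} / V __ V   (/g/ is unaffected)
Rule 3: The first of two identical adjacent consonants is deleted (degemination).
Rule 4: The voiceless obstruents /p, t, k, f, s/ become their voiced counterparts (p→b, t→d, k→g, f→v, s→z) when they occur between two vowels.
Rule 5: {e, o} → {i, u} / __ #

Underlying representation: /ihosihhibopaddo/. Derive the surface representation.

ihozihivovadu

Rule 1 (intervocalic voicing): /p/ is a voiceless stop between vowels /o/ and /a/, so it voices to [b]. /ihosihhibopaddo/ → ihosihhibobaddo.
Rule 2 (intervocalic spirantization): /b/ is a stop between vowels /i/ and /o/, so it spirantizes to the fricative [v]. /b/ is a stop between vowels /o/ and /a/, so it spirantizes to the fricative [v]. /ihosihhibobaddo/ → ihosihhivovaddo.
Rule 3 (degemination): /hh/ is a geminate; the first /h/ deletes. /dd/ is a geminate; the first /d/ deletes. /ihosihhivovaddo/ → ihosihivovado.
Rule 4 (intervocalic voicing): /s/ is a voiceless obstruent between vowels /o/ and /i/, so it voices to [z]. /ihosihivovado/ → ihozihivovado.
Rule 5 (final vowel raising): /o/ is a mid vowel in word-final position, so it raises to [u]. /ihozihivovado/ → ihozihivovadu.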